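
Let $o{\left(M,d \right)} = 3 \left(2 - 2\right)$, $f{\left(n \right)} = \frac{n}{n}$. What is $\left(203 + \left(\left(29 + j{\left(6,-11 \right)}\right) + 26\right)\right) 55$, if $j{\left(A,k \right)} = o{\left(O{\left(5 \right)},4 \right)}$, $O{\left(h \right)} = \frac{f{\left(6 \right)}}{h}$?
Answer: $14190$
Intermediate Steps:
$f{\left(n \right)} = 1$
$O{\left(h \right)} = \frac{1}{h}$ ($O{\left(h \right)} = 1 \frac{1}{h} = \frac{1}{h}$)
$o{\left(M,d \right)} = 0$ ($o{\left(M,d \right)} = 3 \cdot 0 = 0$)
$j{\left(A,k \right)} = 0$
$\left(203 + \left(\left(29 + j{\left(6,-11 \right)}\right) + 26\right)\right) 55 = \left(203 + \left(\left(29 + 0\right) + 26\right)\right) 55 = \left(203 + \left(29 + 26\right)\right) 55 = \left(203 + 55\right) 55 = 258 \cdot 55 = 14190$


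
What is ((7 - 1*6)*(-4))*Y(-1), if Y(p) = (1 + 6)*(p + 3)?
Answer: -56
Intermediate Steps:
Y(p) = 21 + 7*p (Y(p) = 7*(3 + p) = 21 + 7*p)
((7 - 1*6)*(-4))*Y(-1) = ((7 - 1*6)*(-4))*(21 + 7*(-1)) = ((7 - 6)*(-4))*(21 - 7) = (1*(-4))*14 = -4*14 = -56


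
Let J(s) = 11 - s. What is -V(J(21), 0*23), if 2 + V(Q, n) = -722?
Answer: 724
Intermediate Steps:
V(Q, n) = -724 (V(Q, n) = -2 - 722 = -724)
-V(J(21), 0*23) = -1*(-724) = 724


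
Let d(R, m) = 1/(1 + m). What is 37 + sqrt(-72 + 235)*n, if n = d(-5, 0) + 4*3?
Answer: 37 + 13*sqrt(163) ≈ 202.97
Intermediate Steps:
n = 13 (n = 1/(1 + 0) + 4*3 = 1/1 + 12 = 1 + 12 = 13)
37 + sqrt(-72 + 235)*n = 37 + sqrt(-72 + 235)*13 = 37 + sqrt(163)*13 = 37 + 13*sqrt(163)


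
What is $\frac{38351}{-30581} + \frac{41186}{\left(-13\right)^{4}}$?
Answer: $\frac{164166155}{873423941} \approx 0.18796$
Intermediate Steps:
$\frac{38351}{-30581} + \frac{41186}{\left(-13\right)^{4}} = 38351 \left(- \frac{1}{30581}\right) + \frac{41186}{28561} = - \frac{38351}{30581} + 41186 \cdot \frac{1}{28561} = - \frac{38351}{30581} + \frac{41186}{28561} = \frac{164166155}{873423941}$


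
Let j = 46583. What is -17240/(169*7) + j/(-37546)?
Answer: -702400729/44416918 ≈ -15.814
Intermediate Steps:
-17240/(169*7) + j/(-37546) = -17240/(169*7) + 46583/(-37546) = -17240/1183 + 46583*(-1/37546) = -17240*1/1183 - 46583/37546 = -17240/1183 - 46583/37546 = -702400729/44416918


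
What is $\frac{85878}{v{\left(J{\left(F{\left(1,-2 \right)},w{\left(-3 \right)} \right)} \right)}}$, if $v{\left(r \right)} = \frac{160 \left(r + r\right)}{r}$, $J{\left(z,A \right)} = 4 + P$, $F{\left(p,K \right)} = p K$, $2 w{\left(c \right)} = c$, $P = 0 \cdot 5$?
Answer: $\frac{42939}{160} \approx 268.37$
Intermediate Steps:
$P = 0$
$w{\left(c \right)} = \frac{c}{2}$
$F{\left(p,K \right)} = K p$
$J{\left(z,A \right)} = 4$ ($J{\left(z,A \right)} = 4 + 0 = 4$)
$v{\left(r \right)} = 320$ ($v{\left(r \right)} = \frac{160 \cdot 2 r}{r} = \frac{320 r}{r} = 320$)
$\frac{85878}{v{\left(J{\left(F{\left(1,-2 \right)},w{\left(-3 \right)} \right)} \right)}} = \frac{85878}{320} = 85878 \cdot \frac{1}{320} = \frac{42939}{160}$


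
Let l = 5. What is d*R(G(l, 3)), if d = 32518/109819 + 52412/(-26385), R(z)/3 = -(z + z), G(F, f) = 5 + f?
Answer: 78365535968/965858105 ≈ 81.136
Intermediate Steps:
R(z) = -6*z (R(z) = 3*(-(z + z)) = 3*(-2*z) = -6*z)
d = -4897845998/2897574315 (d = 32518*(1/109819) + 52412*(-1/26385) = 32518/109819 - 52412/26385 = -4897845998/2897574315 ≈ -1.6903)
d*R(G(l, 3)) = -(-9795691996)*(5 + 3)/965858105 = -(-9795691996)*8/965858105 = -4897845998/2897574315*(-48) = 78365535968/965858105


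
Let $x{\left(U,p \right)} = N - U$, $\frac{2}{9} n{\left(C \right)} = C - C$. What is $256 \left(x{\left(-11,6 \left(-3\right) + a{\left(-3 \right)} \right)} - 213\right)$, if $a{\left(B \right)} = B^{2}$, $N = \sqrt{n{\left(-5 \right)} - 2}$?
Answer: $-51712 + 256 i \sqrt{2} \approx -51712.0 + 362.04 i$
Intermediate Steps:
$n{\left(C \right)} = 0$ ($n{\left(C \right)} = \frac{9 \left(C - C\right)}{2} = \frac{9}{2} \cdot 0 = 0$)
$N = i \sqrt{2}$ ($N = \sqrt{0 - 2} = \sqrt{-2} = i \sqrt{2} \approx 1.4142 i$)
$x{\left(U,p \right)} = - U + i \sqrt{2}$ ($x{\left(U,p \right)} = i \sqrt{2} - U = - U + i \sqrt{2}$)
$256 \left(x{\left(-11,6 \left(-3\right) + a{\left(-3 \right)} \right)} - 213\right) = 256 \left(\left(\left(-1\right) \left(-11\right) + i \sqrt{2}\right) - 213\right) = 256 \left(\left(11 + i \sqrt{2}\right) - 213\right) = 256 \left(-202 + i \sqrt{2}\right) = -51712 + 256 i \sqrt{2}$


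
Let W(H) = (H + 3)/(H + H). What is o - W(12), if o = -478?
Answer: -3829/8 ≈ -478.63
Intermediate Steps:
W(H) = (3 + H)/(2*H) (W(H) = (3 + H)/((2*H)) = (3 + H)*(1/(2*H)) = (3 + H)/(2*H))
o - W(12) = -478 - (3 + 12)/(2*12) = -478 - 15/(2*12) = -478 - 1*5/8 = -478 - 5/8 = -3829/8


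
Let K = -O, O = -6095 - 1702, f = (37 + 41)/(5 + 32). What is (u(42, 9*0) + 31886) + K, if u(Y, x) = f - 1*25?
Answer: 1467424/37 ≈ 39660.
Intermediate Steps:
f = 78/37 ≈ 2.1081
O = -7797
u(Y, x) = -847/37 (u(Y, x) = 78/37 - 1*25 = 78/37 - 25 = -847/37)
K = 7797 (K = -1*(-7797) = 7797)
(u(42, 9*0) + 31886) + K = (-847/37 + 31886) + 7797 = 1178935/37 + 7797 = 1467424/37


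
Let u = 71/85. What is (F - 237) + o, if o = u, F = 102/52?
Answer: -517589/2210 ≈ -234.20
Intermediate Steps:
F = 51/26 (F = 102*(1/52) = 51/26 ≈ 1.9615)
u = 71/85 (u = 71*(1/85) = 71/85 ≈ 0.83529)
o = 71/85 ≈ 0.83529
(F - 237) + o = (51/26 - 237) + 71/85 = -6111/26 + 71/85 = -517589/2210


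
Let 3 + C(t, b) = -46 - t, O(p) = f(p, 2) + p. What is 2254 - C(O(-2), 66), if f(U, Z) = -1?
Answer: 2300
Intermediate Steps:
O(p) = -1 + p
C(t, b) = -49 - t (C(t, b) = -3 + (-46 - t) = -49 - t)
2254 - C(O(-2), 66) = 2254 - (-49 - (-1 - 2)) = 2254 - (-49 - 1*(-3)) = 2254 - (-49 + 3) = 2254 - 1*(-46) = 2254 + 46 = 2300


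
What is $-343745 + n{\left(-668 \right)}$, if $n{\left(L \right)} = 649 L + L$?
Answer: $-777945$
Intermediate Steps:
$n{\left(L \right)} = 650 L$
$-343745 + n{\left(-668 \right)} = -343745 + 650 \left(-668\right) = -343745 - 434200 = -777945$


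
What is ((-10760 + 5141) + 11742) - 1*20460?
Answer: -14337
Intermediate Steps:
((-10760 + 5141) + 11742) - 1*20460 = (-5619 + 11742) - 20460 = 6123 - 20460 = -14337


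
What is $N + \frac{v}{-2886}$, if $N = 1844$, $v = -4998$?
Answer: $\frac{887797}{481} \approx 1845.7$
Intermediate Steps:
$N + \frac{v}{-2886} = 1844 - \frac{4998}{-2886} = 1844 - - \frac{833}{481} = 1844 + \frac{833}{481} = \frac{887797}{481}$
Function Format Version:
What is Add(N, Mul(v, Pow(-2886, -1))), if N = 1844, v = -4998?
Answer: Rational(887797, 481) ≈ 1845.7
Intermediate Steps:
Add(N, Mul(v, Pow(-2886, -1))) = Add(1844, Mul(-4998, Pow(-2886, -1))) = Add(1844, Mul(-4998, Rational(-1, 2886))) = Add(1844, Rational(833, 481)) = Rational(887797, 481)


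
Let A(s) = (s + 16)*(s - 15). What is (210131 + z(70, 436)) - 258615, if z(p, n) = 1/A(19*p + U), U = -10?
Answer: -84530884319/1743480 ≈ -48484.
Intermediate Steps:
A(s) = (-15 + s)*(16 + s) (A(s) = (16 + s)*(-15 + s) = (-15 + s)*(16 + s))
z(p, n) = 1/(-250 + (-10 + 19*p)² + 19*p) (z(p, n) = 1/(-240 + (19*p - 10) + (19*p - 10)²) = 1/(-240 + (-10 + 19*p) + (-10 + 19*p)²) = 1/(-250 + (-10 + 19*p)² + 19*p))
(210131 + z(70, 436)) - 258615 = (210131 + 1/(-150 - 361*70 + 361*70²)) - 258615 = (210131 + 1/(-150 - 25270 + 361*4900)) - 258615 = (210131 + 1/(-150 - 25270 + 1768900)) - 258615 = (210131 + 1/1743480) - 258615 = 366359195881/1743480 - 258615 = -84530884319/1743480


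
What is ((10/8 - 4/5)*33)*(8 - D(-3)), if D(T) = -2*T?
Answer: 297/10 ≈ 29.700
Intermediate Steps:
((10/8 - 4/5)*33)*(8 - D(-3)) = ((10/8 - 4/5)*33)*(8 - (-2)*(-3)) = ((10*(⅛) - 4*⅕)*33)*(8 - 1*6) = ((5/4 - ⅘)*33)*(8 - 6) = ((9/20)*33)*2 = (297/20)*2 = 297/10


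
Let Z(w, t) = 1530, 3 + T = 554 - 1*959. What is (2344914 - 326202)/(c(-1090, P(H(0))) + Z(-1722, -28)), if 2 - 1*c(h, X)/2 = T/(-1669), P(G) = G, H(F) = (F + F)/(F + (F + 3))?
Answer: 1684615164/1279715 ≈ 1316.4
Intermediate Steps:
T = -408 (T = -3 + (554 - 1*959) = -3 + (554 - 959) = -3 - 405 = -408)
H(F) = 2*F/(3 + 2*F) (H(F) = (2*F)/(F + (3 + F)) = (2*F)/(3 + 2*F) = 2*F/(3 + 2*F))
c(h, X) = 5860/1669 (c(h, X) = 4 - (-816)/(-1669) = 4 - (-816)*(-1)/1669 = 4 - 2*408/1669 = 4 - 816/1669 = 5860/1669)
(2344914 - 326202)/(c(-1090, P(H(0))) + Z(-1722, -28)) = (2344914 - 326202)/(5860/1669 + 1530) = 2018712/(2559430/1669) = 2018712*(1669/2559430) = 1684615164/1279715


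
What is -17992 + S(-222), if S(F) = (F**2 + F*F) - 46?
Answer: 80530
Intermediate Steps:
S(F) = -46 + 2*F**2 (S(F) = (F**2 + F**2) - 46 = 2*F**2 - 46 = -46 + 2*F**2)
-17992 + S(-222) = -17992 + (-46 + 2*(-222)**2) = -17992 + (-46 + 2*49284) = -17992 + (-46 + 98568) = -17992 + 98522 = 80530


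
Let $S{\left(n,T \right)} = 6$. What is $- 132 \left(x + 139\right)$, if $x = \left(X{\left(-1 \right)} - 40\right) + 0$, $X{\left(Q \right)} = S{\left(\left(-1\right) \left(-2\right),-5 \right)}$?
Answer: $-13860$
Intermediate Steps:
$X{\left(Q \right)} = 6$
$x = -34$ ($x = \left(6 - 40\right) + 0 = -34 + 0 = -34$)
$- 132 \left(x + 139\right) = - 132 \left(-34 + 139\right) = \left(-132\right) 105 = -13860$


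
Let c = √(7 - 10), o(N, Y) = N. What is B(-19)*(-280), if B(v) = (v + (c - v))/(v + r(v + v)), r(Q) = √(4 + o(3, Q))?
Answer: 140*I*√21/177 + 2660*I*√3/177 ≈ 29.654*I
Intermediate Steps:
c = I*√3 (c = √(-3) = I*√3 ≈ 1.732*I)
r(Q) = √7 (r(Q) = √(4 + 3) = √7)
B(v) = I*√3/(v + √7) (B(v) = (v + (I*√3 - v))/(v + √7) = (v + (-v + I*√3))/(v + √7) = (I*√3)/(v + √7) = I*√3/(v + √7))
B(-19)*(-280) = (I*√3/(-19 + √7))*(-280) = -280*I*√3/(-19 + √7)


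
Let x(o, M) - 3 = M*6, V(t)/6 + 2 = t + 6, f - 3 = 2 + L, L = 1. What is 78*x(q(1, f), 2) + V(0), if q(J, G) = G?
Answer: 1194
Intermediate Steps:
f = 6 (f = 3 + (2 + 1) = 3 + 3 = 6)
V(t) = 24 + 6*t (V(t) = -12 + 6*(t + 6) = -12 + 6*(6 + t) = -12 + (36 + 6*t) = 24 + 6*t)
x(o, M) = 3 + 6*M (x(o, M) = 3 + M*6 = 3 + 6*M)
78*x(q(1, f), 2) + V(0) = 78*(3 + 6*2) + (24 + 6*0) = 78*(3 + 12) + (24 + 0) = 78*15 + 24 = 1170 + 24 = 1194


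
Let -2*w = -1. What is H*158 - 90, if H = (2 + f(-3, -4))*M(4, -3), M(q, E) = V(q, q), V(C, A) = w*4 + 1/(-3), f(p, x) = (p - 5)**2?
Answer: 17290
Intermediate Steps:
w = 1/2 (w = -1/2*(-1) = 1/2 ≈ 0.50000)
f(p, x) = (-5 + p)**2
V(C, A) = 5/3 (V(C, A) = (1/2)*4 + 1/(-3) = 2 - 1/3 = 5/3)
M(q, E) = 5/3
H = 110 (H = (2 + (-5 - 3)**2)*(5/3) = (2 + (-8)**2)*(5/3) = (2 + 64)*(5/3) = 66*(5/3) = 110)
H*158 - 90 = 110*158 - 90 = 17380 - 90 = 17290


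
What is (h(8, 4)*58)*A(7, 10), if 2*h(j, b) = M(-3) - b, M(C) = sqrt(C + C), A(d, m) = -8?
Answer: 928 - 232*I*sqrt(6) ≈ 928.0 - 568.28*I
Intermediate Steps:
M(C) = sqrt(2)*sqrt(C) (M(C) = sqrt(2*C) = sqrt(2)*sqrt(C))
h(j, b) = -b/2 + I*sqrt(6)/2 (h(j, b) = (sqrt(2)*sqrt(-3) - b)/2 = (sqrt(2)*(I*sqrt(3)) - b)/2 = (I*sqrt(6) - b)/2 = (-b + I*sqrt(6))/2 = -b/2 + I*sqrt(6)/2)
(h(8, 4)*58)*A(7, 10) = ((-1/2*4 + I*sqrt(6)/2)*58)*(-8) = ((-2 + I*sqrt(6)/2)*58)*(-8) = (-116 + 29*I*sqrt(6))*(-8) = 928 - 232*I*sqrt(6)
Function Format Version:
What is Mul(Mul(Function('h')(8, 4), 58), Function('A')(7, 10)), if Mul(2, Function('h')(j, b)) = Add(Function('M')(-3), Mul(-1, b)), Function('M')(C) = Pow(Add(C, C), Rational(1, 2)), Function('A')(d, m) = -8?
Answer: Add(928, Mul(-232, I, Pow(6, Rational(1, 2)))) ≈ Add(928.00, Mul(-568.28, I))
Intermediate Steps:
Function('M')(C) = Mul(Pow(2, Rational(1, 2)), Pow(C, Rational(1, 2))) (Function('M')(C) = Pow(Mul(2, C), Rational(1, 2)) = Mul(Pow(2, Rational(1, 2)), Pow(C, Rational(1, 2))))
Function('h')(j, b) = Add(Mul(Rational(-1, 2), b), Mul(Rational(1, 2), I, Pow(6, Rational(1, 2)))) (Function('h')(j, b) = Mul(Rational(1, 2), Add(Mul(Pow(2, Rational(1, 2)), Pow(-3, Rational(1, 2))), Mul(-1, b))) = Mul(Rational(1, 2), Add(Mul(Pow(2, Rational(1, 2)), Mul(I, Pow(3, Rational(1, 2)))), Mul(-1, b))) = Mul(Rational(1, 2), Add(Mul(I, Pow(6, Rational(1, 2))), Mul(-1, b))) = Mul(Rational(1, 2), Add(Mul(-1, b), Mul(I, Pow(6, Rational(1, 2))))) = Add(Mul(Rational(-1, 2), b), Mul(Rational(1, 2), I, Pow(6, Rational(1, 2)))))
Mul(Mul(Function('h')(8, 4), 58), Function('A')(7, 10)) = Mul(Mul(Add(Mul(Rational(-1, 2), 4), Mul(Rational(1, 2), I, Pow(6, Rational(1, 2)))), 58), -8) = Mul(Mul(Add(-2, Mul(Rational(1, 2), I, Pow(6, Rational(1, 2)))), 58), -8) = Mul(Add(-116, Mul(29, I, Pow(6, Rational(1, 2)))), -8) = Add(928, Mul(-232, I, Pow(6, Rational(1, 2))))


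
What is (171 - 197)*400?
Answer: -10400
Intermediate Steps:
(171 - 197)*400 = -26*400 = -10400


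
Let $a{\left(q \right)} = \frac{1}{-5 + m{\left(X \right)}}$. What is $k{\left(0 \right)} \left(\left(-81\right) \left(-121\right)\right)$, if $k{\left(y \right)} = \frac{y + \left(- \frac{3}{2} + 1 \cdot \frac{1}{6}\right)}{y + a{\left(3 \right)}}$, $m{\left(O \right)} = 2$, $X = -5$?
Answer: $39204$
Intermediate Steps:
$a{\left(q \right)} = - \frac{1}{3}$ ($a{\left(q \right)} = \frac{1}{-5 + 2} = \frac{1}{-3} = - \frac{1}{3}$)
$k{\left(y \right)} = \frac{- \frac{4}{3} + y}{- \frac{1}{3} + y}$ ($k{\left(y \right)} = \frac{y + \left(- \frac{3}{2} + 1 \cdot \frac{1}{6}\right)}{y - \frac{1}{3}} = \frac{y + \left(\left(-3\right) \frac{1}{2} + 1 \cdot \frac{1}{6}\right)}{- \frac{1}{3} + y} = \frac{y + \left(- \frac{3}{2} + \frac{1}{6}\right)}{- \frac{1}{3} + y} = \frac{y - \frac{4}{3}}{- \frac{1}{3} + y} = \frac{- \frac{4}{3} + y}{- \frac{1}{3} + y}$)
$k{\left(0 \right)} \left(\left(-81\right) \left(-121\right)\right) = \frac{-4 + 3 \cdot 0}{-1 + 3 \cdot 0} \left(\left(-81\right) \left(-121\right)\right) = \frac{-4 + 0}{-1 + 0} \cdot 9801 = \frac{1}{-1} \left(-4\right) 9801 = \left(-1\right) \left(-4\right) 9801 = 4 \cdot 9801 = 39204$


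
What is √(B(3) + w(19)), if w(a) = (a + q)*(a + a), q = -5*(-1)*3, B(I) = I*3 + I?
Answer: 2*√326 ≈ 36.111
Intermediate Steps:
B(I) = 4*I (B(I) = 3*I + I = 4*I)
q = 15 (q = 5*3 = 15)
w(a) = 2*a*(15 + a) (w(a) = (a + 15)*(a + a) = (15 + a)*(2*a) = 2*a*(15 + a))
√(B(3) + w(19)) = √(4*3 + 2*19*(15 + 19)) = √(12 + 2*19*34) = √(12 + 1292) = √1304 = 2*√326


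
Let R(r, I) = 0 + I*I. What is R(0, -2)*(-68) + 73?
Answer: -199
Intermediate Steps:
R(r, I) = I² (R(r, I) = 0 + I² = I²)
R(0, -2)*(-68) + 73 = (-2)²*(-68) + 73 = 4*(-68) + 73 = -272 + 73 = -199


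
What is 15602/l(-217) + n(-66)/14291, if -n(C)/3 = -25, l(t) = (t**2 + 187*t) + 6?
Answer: 111728441/46560078 ≈ 2.3997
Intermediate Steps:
l(t) = 6 + t**2 + 187*t
n(C) = 75 (n(C) = -3*(-25) = 75)
15602/l(-217) + n(-66)/14291 = 15602/(6 + (-217)**2 + 187*(-217)) + 75/14291 = 15602/(6 + 47089 - 40579) + 75*(1/14291) = 15602/6516 + 75/14291 = 15602*(1/6516) + 75/14291 = 7801/3258 + 75/14291 = 111728441/46560078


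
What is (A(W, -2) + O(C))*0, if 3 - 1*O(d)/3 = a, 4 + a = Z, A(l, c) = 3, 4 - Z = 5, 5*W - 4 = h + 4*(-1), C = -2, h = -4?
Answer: 0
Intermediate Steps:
W = -⅘ (W = ⅘ + (-4 + 4*(-1))/5 = ⅘ + (-4 - 4)/5 = ⅘ + (⅕)*(-8) = ⅘ - 8/5 = -⅘ ≈ -0.80000)
Z = -1 (Z = 4 - 1*5 = 4 - 5 = -1)
a = -5 (a = -4 - 1 = -5)
O(d) = 24 (O(d) = 9 - 3*(-5) = 9 + 15 = 24)
(A(W, -2) + O(C))*0 = (3 + 24)*0 = 27*0 = 0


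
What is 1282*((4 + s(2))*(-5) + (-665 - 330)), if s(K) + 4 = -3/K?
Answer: -1265975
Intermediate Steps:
s(K) = -4 - 3/K
1282*((4 + s(2))*(-5) + (-665 - 330)) = 1282*((4 + (-4 - 3/2))*(-5) + (-665 - 330)) = 1282*((4 + (-4 - 3*½))*(-5) - 995) = 1282*((4 + (-4 - 3/2))*(-5) - 995) = 1282*((4 - 11/2)*(-5) - 995) = 1282*(-3/2*(-5) - 995) = 1282*(15/2 - 995) = 1282*(-1975/2) = -1265975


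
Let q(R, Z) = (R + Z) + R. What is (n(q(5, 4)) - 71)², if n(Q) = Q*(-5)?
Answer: 19881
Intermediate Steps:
q(R, Z) = Z + 2*R
n(Q) = -5*Q
(n(q(5, 4)) - 71)² = (-5*(4 + 2*5) - 71)² = (-5*(4 + 10) - 71)² = (-5*14 - 71)² = (-70 - 71)² = (-141)² = 19881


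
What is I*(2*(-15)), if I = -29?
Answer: 870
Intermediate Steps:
I*(2*(-15)) = -58*(-15) = -29*(-30) = 870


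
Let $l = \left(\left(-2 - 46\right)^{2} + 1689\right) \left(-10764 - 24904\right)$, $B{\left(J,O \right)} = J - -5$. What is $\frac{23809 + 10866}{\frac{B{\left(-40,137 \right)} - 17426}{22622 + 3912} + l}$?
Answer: $- \frac{920066450}{3779033962477} \approx -0.00024347$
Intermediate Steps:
$B{\left(J,O \right)} = 5 + J$ ($B{\left(J,O \right)} = J + 5 = 5 + J$)
$l = -142422324$ ($l = \left(\left(-48\right)^{2} + 1689\right) \left(-35668\right) = \left(2304 + 1689\right) \left(-35668\right) = 3993 \left(-35668\right) = -142422324$)
$\frac{23809 + 10866}{\frac{B{\left(-40,137 \right)} - 17426}{22622 + 3912} + l} = \frac{23809 + 10866}{\frac{\left(5 - 40\right) - 17426}{22622 + 3912} - 142422324} = \frac{34675}{\frac{-35 - 17426}{26534} - 142422324} = \frac{34675}{\left(-17461\right) \frac{1}{26534} - 142422324} = \frac{34675}{- \frac{17461}{26534} - 142422324} = \frac{34675}{- \frac{3779033962477}{26534}} = 34675 \left(- \frac{26534}{3779033962477}\right) = - \frac{920066450}{3779033962477}$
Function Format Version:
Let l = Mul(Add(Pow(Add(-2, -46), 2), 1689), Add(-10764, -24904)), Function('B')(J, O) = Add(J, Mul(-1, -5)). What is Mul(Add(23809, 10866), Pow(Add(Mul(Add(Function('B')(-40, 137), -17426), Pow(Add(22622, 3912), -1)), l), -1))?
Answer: Rational(-920066450, 3779033962477) ≈ -0.00024347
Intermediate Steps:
Function('B')(J, O) = Add(5, J) (Function('B')(J, O) = Add(J, 5) = Add(5, J))
l = -142422324 (l = Mul(Add(Pow(-48, 2), 1689), -35668) = Mul(Add(2304, 1689), -35668) = Mul(3993, -35668) = -142422324)
Mul(Add(23809, 10866), Pow(Add(Mul(Add(Function('B')(-40, 137), -17426), Pow(Add(22622, 3912), -1)), l), -1)) = Mul(Add(23809, 10866), Pow(Add(Mul(Add(Add(5, -40), -17426), Pow(Add(22622, 3912), -1)), -142422324), -1)) = Mul(34675, Pow(Add(Mul(Add(-35, -17426), Pow(26534, -1)), -142422324), -1)) = Mul(34675, Pow(Add(Mul(-17461, Rational(1, 26534)), -142422324), -1)) = Mul(34675, Pow(Add(Rational(-17461, 26534), -142422324), -1)) = Mul(34675, Pow(Rational(-3779033962477, 26534), -1)) = Mul(34675, Rational(-26534, 3779033962477)) = Rational(-920066450, 3779033962477)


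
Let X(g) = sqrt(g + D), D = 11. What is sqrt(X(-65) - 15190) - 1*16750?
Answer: -16750 + sqrt(-15190 + 3*I*sqrt(6)) ≈ -16750.0 + 123.25*I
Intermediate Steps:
X(g) = sqrt(11 + g) (X(g) = sqrt(g + 11) = sqrt(11 + g))
sqrt(X(-65) - 15190) - 1*16750 = sqrt(sqrt(11 - 65) - 15190) - 1*16750 = sqrt(sqrt(-54) - 15190) - 16750 = sqrt(3*I*sqrt(6) - 15190) - 16750 = sqrt(-15190 + 3*I*sqrt(6)) - 16750 = -16750 + sqrt(-15190 + 3*I*sqrt(6))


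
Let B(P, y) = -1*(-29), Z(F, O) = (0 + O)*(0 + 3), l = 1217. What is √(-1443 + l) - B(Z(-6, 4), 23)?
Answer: -29 + I*√226 ≈ -29.0 + 15.033*I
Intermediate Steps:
Z(F, O) = 3*O (Z(F, O) = O*3 = 3*O)
B(P, y) = 29
√(-1443 + l) - B(Z(-6, 4), 23) = √(-1443 + 1217) - 1*29 = √(-226) - 29 = I*√226 - 29 = -29 + I*√226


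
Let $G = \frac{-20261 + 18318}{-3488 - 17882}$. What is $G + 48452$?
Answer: $\frac{1035421183}{21370} \approx 48452.0$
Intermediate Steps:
$G = \frac{1943}{21370}$ ($G = - \frac{1943}{-21370} = \left(-1943\right) \left(- \frac{1}{21370}\right) = \frac{1943}{21370} \approx 0.090922$)
$G + 48452 = \frac{1943}{21370} + 48452 = \frac{1035421183}{21370}$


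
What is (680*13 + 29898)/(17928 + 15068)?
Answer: 19369/16498 ≈ 1.1740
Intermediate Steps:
(680*13 + 29898)/(17928 + 15068) = (8840 + 29898)/32996 = 38738*(1/32996) = 19369/16498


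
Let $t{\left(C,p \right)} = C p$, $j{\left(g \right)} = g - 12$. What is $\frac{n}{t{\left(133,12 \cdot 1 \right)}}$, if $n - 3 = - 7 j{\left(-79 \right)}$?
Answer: $\frac{160}{399} \approx 0.401$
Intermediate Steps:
$j{\left(g \right)} = -12 + g$ ($j{\left(g \right)} = g - 12 = -12 + g$)
$n = 640$ ($n = 3 - 7 \left(-12 - 79\right) = 3 - -637 = 3 + 637 = 640$)
$\frac{n}{t{\left(133,12 \cdot 1 \right)}} = \frac{640}{133 \cdot 12 \cdot 1} = \frac{640}{133 \cdot 12} = \frac{640}{1596} = 640 \cdot \frac{1}{1596} = \frac{160}{399}$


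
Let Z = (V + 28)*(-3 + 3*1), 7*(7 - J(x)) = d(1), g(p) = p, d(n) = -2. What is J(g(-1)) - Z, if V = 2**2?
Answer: 51/7 ≈ 7.2857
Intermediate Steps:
J(x) = 51/7 (J(x) = 7 - 1/7*(-2) = 7 + 2/7 = 51/7)
V = 4
Z = 0 (Z = (4 + 28)*(-3 + 3*1) = 32*(-3 + 3) = 32*0 = 0)
J(g(-1)) - Z = 51/7 - 1*0 = 51/7 + 0 = 51/7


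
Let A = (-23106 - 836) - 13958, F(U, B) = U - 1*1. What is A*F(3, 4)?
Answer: -75800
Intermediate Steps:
F(U, B) = -1 + U (F(U, B) = U - 1 = -1 + U)
A = -37900 (A = -23942 - 13958 = -37900)
A*F(3, 4) = -37900*(-1 + 3) = -37900*2 = -75800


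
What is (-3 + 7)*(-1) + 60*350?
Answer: 20996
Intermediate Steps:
(-3 + 7)*(-1) + 60*350 = 4*(-1) + 21000 = -4 + 21000 = 20996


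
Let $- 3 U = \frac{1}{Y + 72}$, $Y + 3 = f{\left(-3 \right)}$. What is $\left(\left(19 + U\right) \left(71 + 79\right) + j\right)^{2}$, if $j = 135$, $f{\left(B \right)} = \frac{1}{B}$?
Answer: $\frac{94482464400}{10609} \approx 8.9059 \cdot 10^{6}$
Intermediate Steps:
$Y = - \frac{10}{3}$ ($Y = -3 + \frac{1}{-3} = -3 - \frac{1}{3} = - \frac{10}{3} \approx -3.3333$)
$U = - \frac{1}{206}$ ($U = - \frac{1}{3 \left(- \frac{10}{3} + 72\right)} = - \frac{1}{3 \cdot \frac{206}{3}} = \left(- \frac{1}{3}\right) \frac{3}{206} = - \frac{1}{206} \approx -0.0048544$)
$\left(\left(19 + U\right) \left(71 + 79\right) + j\right)^{2} = \left(\left(19 - \frac{1}{206}\right) \left(71 + 79\right) + 135\right)^{2} = \left(\frac{3913}{206} \cdot 150 + 135\right)^{2} = \left(\frac{293475}{103} + 135\right)^{2} = \left(\frac{307380}{103}\right)^{2} = \frac{94482464400}{10609}$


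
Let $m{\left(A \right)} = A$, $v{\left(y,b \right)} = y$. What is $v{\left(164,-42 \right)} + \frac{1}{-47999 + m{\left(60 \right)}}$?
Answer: $\frac{7861995}{47939} \approx 164.0$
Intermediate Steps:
$v{\left(164,-42 \right)} + \frac{1}{-47999 + m{\left(60 \right)}} = 164 + \frac{1}{-47999 + 60} = 164 + \frac{1}{-47939} = 164 - \frac{1}{47939} = \frac{7861995}{47939}$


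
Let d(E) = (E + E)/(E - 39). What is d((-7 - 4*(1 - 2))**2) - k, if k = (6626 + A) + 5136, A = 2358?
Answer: -70603/5 ≈ -14121.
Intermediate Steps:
d(E) = 2*E/(-39 + E) (d(E) = (2*E)/(-39 + E) = 2*E/(-39 + E))
k = 14120 (k = (6626 + 2358) + 5136 = 8984 + 5136 = 14120)
d((-7 - 4*(1 - 2))**2) - k = 2*(-7 - 4*(1 - 2))**2/(-39 + (-7 - 4*(1 - 2))**2) - 1*14120 = 2*(-7 - 4*(-1))**2/(-39 + (-7 - 4*(-1))**2) - 14120 = 2*(-7 + 4)**2/(-39 + (-7 + 4)**2) - 14120 = 2*(-3)**2/(-39 + (-3)**2) - 14120 = 2*9/(-39 + 9) - 14120 = 2*9/(-30) - 14120 = 2*9*(-1/30) - 14120 = -3/5 - 14120 = -70603/5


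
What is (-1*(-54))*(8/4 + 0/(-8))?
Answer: 108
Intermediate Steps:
(-1*(-54))*(8/4 + 0/(-8)) = 54*(8*(¼) + 0*(-⅛)) = 54*(2 + 0) = 54*2 = 108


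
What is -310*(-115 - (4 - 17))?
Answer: 31620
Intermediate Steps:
-310*(-115 - (4 - 17)) = -310*(-115 - 1*(-13)) = -310*(-115 + 13) = -310*(-102) = 31620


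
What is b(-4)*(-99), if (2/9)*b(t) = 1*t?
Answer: 1782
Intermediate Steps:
b(t) = 9*t/2 (b(t) = 9*(1*t)/2 = 9*t/2)
b(-4)*(-99) = ((9/2)*(-4))*(-99) = -18*(-99) = 1782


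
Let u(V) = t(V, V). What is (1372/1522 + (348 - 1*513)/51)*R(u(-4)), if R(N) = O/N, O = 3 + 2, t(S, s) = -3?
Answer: 150965/38811 ≈ 3.8897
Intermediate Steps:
u(V) = -3
O = 5
R(N) = 5/N
(1372/1522 + (348 - 1*513)/51)*R(u(-4)) = (1372/1522 + (348 - 1*513)/51)*(5/(-3)) = (1372*(1/1522) + (348 - 513)*(1/51))*(5*(-1/3)) = (686/761 - 165*1/51)*(-5/3) = (686/761 - 55/17)*(-5/3) = -30193/12937*(-5/3) = 150965/38811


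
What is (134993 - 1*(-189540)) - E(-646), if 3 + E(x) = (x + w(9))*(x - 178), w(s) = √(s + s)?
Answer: -207768 + 2472*√2 ≈ -2.0427e+5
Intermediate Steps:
w(s) = √2*√s (w(s) = √(2*s) = √2*√s)
E(x) = -3 + (-178 + x)*(x + 3*√2) (E(x) = -3 + (x + √2*√9)*(x - 178) = -3 + (x + √2*3)*(-178 + x) = -3 + (x + 3*√2)*(-178 + x) = -3 + (-178 + x)*(x + 3*√2))
(134993 - 1*(-189540)) - E(-646) = (134993 - 1*(-189540)) - (-3 + (-646)² - 534*√2 - 178*(-646) + 3*(-646)*√2) = (134993 + 189540) - (-3 + 417316 - 534*√2 + 114988 - 1938*√2) = 324533 - (532301 - 2472*√2) = 324533 + (-532301 + 2472*√2) = -207768 + 2472*√2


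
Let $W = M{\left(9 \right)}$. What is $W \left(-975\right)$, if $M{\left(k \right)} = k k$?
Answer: $-78975$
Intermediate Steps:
$M{\left(k \right)} = k^{2}$
$W = 81$ ($W = 9^{2} = 81$)
$W \left(-975\right) = 81 \left(-975\right) = -78975$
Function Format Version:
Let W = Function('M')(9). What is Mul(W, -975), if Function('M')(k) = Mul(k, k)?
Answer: -78975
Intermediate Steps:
Function('M')(k) = Pow(k, 2)
W = 81 (W = Pow(9, 2) = 81)
Mul(W, -975) = Mul(81, -975) = -78975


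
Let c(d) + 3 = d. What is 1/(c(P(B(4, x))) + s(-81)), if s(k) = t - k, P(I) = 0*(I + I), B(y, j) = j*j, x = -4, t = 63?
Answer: 1/141 ≈ 0.0070922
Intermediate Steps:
B(y, j) = j²
P(I) = 0 (P(I) = 0*(2*I) = 0)
c(d) = -3 + d
s(k) = 63 - k
1/(c(P(B(4, x))) + s(-81)) = 1/((-3 + 0) + (63 - 1*(-81))) = 1/(-3 + (63 + 81)) = 1/(-3 + 144) = 1/141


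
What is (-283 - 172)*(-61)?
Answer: 27755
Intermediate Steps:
(-283 - 172)*(-61) = -455*(-61) = 27755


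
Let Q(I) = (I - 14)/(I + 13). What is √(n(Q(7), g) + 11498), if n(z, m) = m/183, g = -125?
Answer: √385033647/183 ≈ 107.23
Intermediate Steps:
Q(I) = (-14 + I)/(13 + I)
n(z, m) = m/183 (n(z, m) = m*(1/183) = m/183)
√(n(Q(7), g) + 11498) = √((1/183)*(-125) + 11498) = √(-125/183 + 11498) = √(2104009/183) = √385033647/183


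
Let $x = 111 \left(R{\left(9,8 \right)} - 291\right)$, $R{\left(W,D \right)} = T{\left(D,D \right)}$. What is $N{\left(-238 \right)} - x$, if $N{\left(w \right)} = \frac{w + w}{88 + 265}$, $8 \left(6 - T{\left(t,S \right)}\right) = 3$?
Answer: $\frac{89450981}{2824} \approx 31675.0$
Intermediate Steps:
$T{\left(t,S \right)} = \frac{45}{8}$ ($T{\left(t,S \right)} = 6 - \frac{3}{8} = \frac{45}{8}$)
$R{\left(W,D \right)} = \frac{45}{8}$
$N{\left(w \right)} = \frac{2 w}{353}$
$x = - \frac{253413}{8}$ ($x = 111 \left(\frac{45}{8} - 291\right) = 111 \left(- \frac{2283}{8}\right) = - \frac{253413}{8} \approx -31677.0$)
$N{\left(-238 \right)} - x = \frac{2}{353} \left(-238\right) - - \frac{253413}{8} = - \frac{476}{353} + \frac{253413}{8} = \frac{89450981}{2824}$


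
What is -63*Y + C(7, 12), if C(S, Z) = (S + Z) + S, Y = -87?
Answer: 5507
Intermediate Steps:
C(S, Z) = Z + 2*S
-63*Y + C(7, 12) = -63*(-87) + (12 + 2*7) = 5481 + (12 + 14) = 5481 + 26 = 5507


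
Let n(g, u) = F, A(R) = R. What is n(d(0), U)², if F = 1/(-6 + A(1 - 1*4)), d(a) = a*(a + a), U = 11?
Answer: 1/81 ≈ 0.012346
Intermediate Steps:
d(a) = 2*a² (d(a) = a*(2*a) = 2*a²)
F = -⅑ (F = 1/(-6 + (1 - 1*4)) = 1/(-6 + (1 - 4)) = 1/(-6 - 3) = 1/(-9) = -⅑ ≈ -0.11111)
n(g, u) = -⅑
n(d(0), U)² = (-⅑)² = 1/81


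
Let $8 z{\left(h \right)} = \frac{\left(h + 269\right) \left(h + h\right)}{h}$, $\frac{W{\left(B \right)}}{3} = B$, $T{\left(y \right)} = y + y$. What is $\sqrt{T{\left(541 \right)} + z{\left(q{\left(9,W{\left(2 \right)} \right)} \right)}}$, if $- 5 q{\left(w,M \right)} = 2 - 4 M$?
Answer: $\frac{\sqrt{115035}}{10} \approx 33.917$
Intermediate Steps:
$T{\left(y \right)} = 2 y$
$W{\left(B \right)} = 3 B$
$q{\left(w,M \right)} = - \frac{2}{5} + \frac{4 M}{5}$ ($q{\left(w,M \right)} = - \frac{2 - 4 M}{5} = - \frac{2}{5} + \frac{4 M}{5}$)
$z{\left(h \right)} = \frac{269}{4} + \frac{h}{4}$ ($z{\left(h \right)} = \frac{\left(h + 269\right) \left(h + h\right) \frac{1}{h}}{8} = \frac{\left(269 + h\right) 2 h \frac{1}{h}}{8} = \frac{2 h \left(269 + h\right) \frac{1}{h}}{8} = \frac{538 + 2 h}{8} = \frac{269}{4} + \frac{h}{4}$)
$\sqrt{T{\left(541 \right)} + z{\left(q{\left(9,W{\left(2 \right)} \right)} \right)}} = \sqrt{2 \cdot 541 + \left(\frac{269}{4} + \frac{- \frac{2}{5} + \frac{4 \cdot 3 \cdot 2}{5}}{4}\right)} = \sqrt{1082 + \left(\frac{269}{4} + \frac{- \frac{2}{5} + \frac{4}{5} \cdot 6}{4}\right)} = \sqrt{1082 + \left(\frac{269}{4} + \frac{- \frac{2}{5} + \frac{24}{5}}{4}\right)} = \sqrt{1082 + \left(\frac{269}{4} + \frac{1}{4} \cdot \frac{22}{5}\right)} = \sqrt{1082 + \left(\frac{269}{4} + \frac{11}{10}\right)} = \sqrt{1082 + \frac{1367}{20}} = \sqrt{\frac{23007}{20}} = \frac{\sqrt{115035}}{10}$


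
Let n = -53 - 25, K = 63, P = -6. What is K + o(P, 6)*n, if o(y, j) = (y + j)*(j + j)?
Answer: 63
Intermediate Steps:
o(y, j) = 2*j*(j + y) (o(y, j) = (j + y)*(2*j) = 2*j*(j + y))
n = -78
K + o(P, 6)*n = 63 + (2*6*(6 - 6))*(-78) = 63 + (2*6*0)*(-78) = 63 + 0*(-78) = 63 + 0 = 63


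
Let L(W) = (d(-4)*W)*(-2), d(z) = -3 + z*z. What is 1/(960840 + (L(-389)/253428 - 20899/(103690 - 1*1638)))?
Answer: 6465708564/6212510350574299 ≈ 1.0408e-6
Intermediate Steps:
d(z) = -3 + z²
L(W) = -26*W (L(W) = ((-3 + (-4)²)*W)*(-2) = ((-3 + 16)*W)*(-2) = (13*W)*(-2) = -26*W)
1/(960840 + (L(-389)/253428 - 20899/(103690 - 1*1638))) = 1/(960840 + (-26*(-389)/253428 - 20899/(103690 - 1*1638))) = 1/(960840 + (10114*(1/253428) - 20899/(103690 - 1638))) = 1/(960840 + (5057/126714 - 20899/102052)) = 1/(960840 - 1066059461/6465708564) = 1/(6212510350574299/6465708564) = 6465708564/6212510350574299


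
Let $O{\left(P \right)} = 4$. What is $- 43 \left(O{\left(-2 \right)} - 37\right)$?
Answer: $1419$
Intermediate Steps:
$- 43 \left(O{\left(-2 \right)} - 37\right) = - 43 \left(4 - 37\right) = \left(-43\right) \left(-33\right) = 1419$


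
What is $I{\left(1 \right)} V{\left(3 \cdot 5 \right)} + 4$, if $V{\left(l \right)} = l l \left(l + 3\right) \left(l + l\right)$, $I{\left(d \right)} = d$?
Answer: $121504$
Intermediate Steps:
$V{\left(l \right)} = 2 l^{3} \left(3 + l\right)$ ($V{\left(l \right)} = l^{2} \left(3 + l\right) 2 l = l^{2} \cdot 2 l \left(3 + l\right) = 2 l^{3} \left(3 + l\right)$)
$I{\left(1 \right)} V{\left(3 \cdot 5 \right)} + 4 = 1 \cdot 2 \left(3 \cdot 5\right)^{3} \left(3 + 3 \cdot 5\right) + 4 = 1 \cdot 2 \cdot 15^{3} \left(3 + 15\right) + 4 = 1 \cdot 2 \cdot 3375 \cdot 18 + 4 = 1 \cdot 121500 + 4 = 121500 + 4 = 121504$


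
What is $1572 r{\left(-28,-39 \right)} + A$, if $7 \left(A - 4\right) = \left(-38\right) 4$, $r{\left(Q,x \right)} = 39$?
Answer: $\frac{429032}{7} \approx 61290.0$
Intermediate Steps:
$A = - \frac{124}{7}$ ($A = 4 + \frac{\left(-38\right) 4}{7} = 4 + \frac{1}{7} \left(-152\right) = 4 - \frac{152}{7} = - \frac{124}{7} \approx -17.714$)
$1572 r{\left(-28,-39 \right)} + A = 1572 \cdot 39 - \frac{124}{7} = 61308 - \frac{124}{7} = \frac{429032}{7}$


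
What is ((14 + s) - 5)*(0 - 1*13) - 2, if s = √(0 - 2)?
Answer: -119 - 13*I*√2 ≈ -119.0 - 18.385*I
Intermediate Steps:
s = I*√2 (s = √(-2) = I*√2 ≈ 1.4142*I)
((14 + s) - 5)*(0 - 1*13) - 2 = ((14 + I*√2) - 5)*(0 - 1*13) - 2 = (9 + I*√2)*(0 - 13) - 2 = (9 + I*√2)*(-13) - 2 = (-117 - 13*I*√2) - 2 = -119 - 13*I*√2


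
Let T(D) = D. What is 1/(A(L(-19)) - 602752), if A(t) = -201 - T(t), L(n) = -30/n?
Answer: -19/11456137 ≈ -1.6585e-6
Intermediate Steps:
A(t) = -201 - t
1/(A(L(-19)) - 602752) = 1/((-201 - (-30)/(-19)) - 602752) = 1/((-201 - (-30)*(-1)/19) - 602752) = 1/((-201 - 1*30/19) - 602752) = 1/((-201 - 30/19) - 602752) = 1/(-3849/19 - 602752) = 1/(-11456137/19) = -19/11456137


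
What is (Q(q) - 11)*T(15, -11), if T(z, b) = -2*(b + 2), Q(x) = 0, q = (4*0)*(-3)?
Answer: -198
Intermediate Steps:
q = 0 (q = 0*(-3) = 0)
T(z, b) = -4 - 2*b (T(z, b) = -2*(2 + b) = -4 - 2*b)
(Q(q) - 11)*T(15, -11) = (0 - 11)*(-4 - 2*(-11)) = -11*(-4 + 22) = -11*18 = -198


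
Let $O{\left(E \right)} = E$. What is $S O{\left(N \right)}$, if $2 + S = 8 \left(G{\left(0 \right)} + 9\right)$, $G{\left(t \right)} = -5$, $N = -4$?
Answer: $-120$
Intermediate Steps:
$S = 30$ ($S = -2 + 8 \left(-5 + 9\right) = -2 + 8 \cdot 4 = -2 + 32 = 30$)
$S O{\left(N \right)} = 30 \left(-4\right) = -120$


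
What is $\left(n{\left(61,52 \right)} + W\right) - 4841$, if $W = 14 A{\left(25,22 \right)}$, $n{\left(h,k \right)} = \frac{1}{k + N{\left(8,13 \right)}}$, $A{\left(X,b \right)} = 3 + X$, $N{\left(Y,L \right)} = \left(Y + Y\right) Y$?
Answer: $- \frac{800819}{180} \approx -4449.0$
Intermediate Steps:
$N{\left(Y,L \right)} = 2 Y^{2}$ ($N{\left(Y,L \right)} = 2 Y Y = 2 Y^{2}$)
$n{\left(h,k \right)} = \frac{1}{128 + k}$ ($n{\left(h,k \right)} = \frac{1}{k + 2 \cdot 8^{2}} = \frac{1}{k + 2 \cdot 64} = \frac{1}{k + 128} = \frac{1}{128 + k}$)
$W = 392$ ($W = 14 \left(3 + 25\right) = 14 \cdot 28 = 392$)
$\left(n{\left(61,52 \right)} + W\right) - 4841 = \left(\frac{1}{128 + 52} + 392\right) - 4841 = \left(\frac{1}{180} + 392\right) - 4841 = \frac{70561}{180} - 4841 = - \frac{800819}{180}$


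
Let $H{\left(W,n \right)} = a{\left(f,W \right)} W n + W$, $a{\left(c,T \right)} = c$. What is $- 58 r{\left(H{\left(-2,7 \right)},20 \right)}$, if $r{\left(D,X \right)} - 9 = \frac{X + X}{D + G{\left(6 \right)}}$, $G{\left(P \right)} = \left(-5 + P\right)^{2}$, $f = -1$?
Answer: $- \frac{9106}{13} \approx -700.46$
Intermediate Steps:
$H{\left(W,n \right)} = W - W n$ ($H{\left(W,n \right)} = - W n + W = W - W n$)
$r{\left(D,X \right)} = 9 + \frac{2 X}{1 + D}$ ($r{\left(D,X \right)} = 9 + \frac{X + X}{D + \left(-5 + 6\right)^{2}} = 9 + \frac{2 X}{D + 1^{2}} = 9 + \frac{2 X}{D + 1} = 9 + \frac{2 X}{1 + D}$)
$- 58 r{\left(H{\left(-2,7 \right)},20 \right)} = - 58 \frac{9 + 2 \cdot 20 + 9 \left(- 2 \left(1 - 7\right)\right)}{1 - 2 \left(1 - 7\right)} = - 58 \frac{9 + 40 + 9 \left(- 2 \left(1 - 7\right)\right)}{1 - 2 \left(1 - 7\right)} = - 58 \frac{9 + 40 + 9 \left(\left(-2\right) \left(-6\right)\right)}{1 - -12} = - 58 \frac{9 + 40 + 9 \cdot 12}{1 + 12} = - 58 \frac{9 + 40 + 108}{13} = - 58 \cdot \frac{1}{13} \cdot 157 = \left(-58\right) \frac{157}{13} = - \frac{9106}{13}$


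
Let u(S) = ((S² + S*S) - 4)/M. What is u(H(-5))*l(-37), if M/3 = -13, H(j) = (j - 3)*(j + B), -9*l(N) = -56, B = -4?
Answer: -580384/351 ≈ -1653.5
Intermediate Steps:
l(N) = 56/9 (l(N) = -⅑*(-56) = 56/9)
H(j) = (-4 + j)*(-3 + j) (H(j) = (j - 3)*(j - 4) = (-3 + j)*(-4 + j) = (-4 + j)*(-3 + j))
M = -39 (M = 3*(-13) = -39)
u(S) = 4/39 - 2*S²/39 (u(S) = ((S² + S*S) - 4)/(-39) = ((S² + S²) - 4)*(-1/39) = (2*S² - 4)*(-1/39) = (-4 + 2*S²)*(-1/39) = 4/39 - 2*S²/39)
u(H(-5))*l(-37) = (4/39 - 2*(12 + (-5)² - 7*(-5))²/39)*(56/9) = (4/39 - 2*(12 + 25 + 35)²/39)*(56/9) = (4/39 - 2/39*72²)*(56/9) = (4/39 - 2/39*5184)*(56/9) = (4/39 - 3456/13)*(56/9) = -10364/39*56/9 = -580384/351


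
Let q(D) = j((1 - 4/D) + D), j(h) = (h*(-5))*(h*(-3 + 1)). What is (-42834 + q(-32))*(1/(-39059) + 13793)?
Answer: -287052673707699/624944 ≈ -4.5933e+8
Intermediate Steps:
j(h) = 10*h² (j(h) = (-5*h)*(h*(-2)) = (-5*h)*(-2*h) = 10*h²)
q(D) = 10*(1 + D - 4/D)² (q(D) = 10*((1 - 4/D) + D)² = 10*(1 + D - 4/D)²)
(-42834 + q(-32))*(1/(-39059) + 13793) = (-42834 + 10*(-4 - 32*(1 - 32))²/(-32)²)*(1/(-39059) + 13793) = (-42834 + 10*(1/1024)*(-4 - 32*(-31))²)*(-1/39059 + 13793) = (-42834 + 10*(1/1024)*(-4 + 992)²)*(538740786/39059) = (-42834 + 10*(1/1024)*988²)*(538740786/39059) = (-42834 + 10*(1/1024)*976144)*(538740786/39059) = (-42834 + 305045/32)*(538740786/39059) = -1065643/32*538740786/39059 = -287052673707699/624944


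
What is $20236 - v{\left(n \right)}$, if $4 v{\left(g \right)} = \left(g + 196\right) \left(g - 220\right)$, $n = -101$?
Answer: $\frac{111439}{4} \approx 27860.0$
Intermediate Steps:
$v{\left(g \right)} = \frac{\left(-220 + g\right) \left(196 + g\right)}{4}$ ($v{\left(g \right)} = \frac{\left(g + 196\right) \left(g - 220\right)}{4} = \frac{\left(196 + g\right) \left(-220 + g\right)}{4} = \frac{\left(-220 + g\right) \left(196 + g\right)}{4}$)
$20236 - v{\left(n \right)} = 20236 - \left(-10780 - -606 + \frac{\left(-101\right)^{2}}{4}\right) = 20236 - \left(-10780 + 606 + \frac{1}{4} \cdot 10201\right) = 20236 - \left(-10780 + 606 + \frac{10201}{4}\right) = 20236 - - \frac{30495}{4} = 20236 + \frac{30495}{4} = \frac{111439}{4}$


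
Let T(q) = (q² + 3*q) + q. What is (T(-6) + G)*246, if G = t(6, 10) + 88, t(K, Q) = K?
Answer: 26076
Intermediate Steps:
T(q) = q² + 4*q
G = 94 (G = 6 + 88 = 94)
(T(-6) + G)*246 = (-6*(4 - 6) + 94)*246 = (-6*(-2) + 94)*246 = (12 + 94)*246 = 106*246 = 26076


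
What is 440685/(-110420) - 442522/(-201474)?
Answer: -3992329045/2224675908 ≈ -1.7946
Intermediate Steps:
440685/(-110420) - 442522/(-201474) = 440685*(-1/110420) - 442522*(-1/201474) = -88137/22084 + 221261/100737 = -3992329045/2224675908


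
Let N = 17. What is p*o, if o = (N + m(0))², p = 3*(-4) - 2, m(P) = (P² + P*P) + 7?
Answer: -8064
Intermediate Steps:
m(P) = 7 + 2*P² (m(P) = (P² + P²) + 7 = 2*P² + 7 = 7 + 2*P²)
p = -14 (p = -12 - 2 = -14)
o = 576 (o = (17 + (7 + 2*0²))² = (17 + (7 + 2*0))² = (17 + (7 + 0))² = (17 + 7)² = 24² = 576)
p*o = -14*576 = -8064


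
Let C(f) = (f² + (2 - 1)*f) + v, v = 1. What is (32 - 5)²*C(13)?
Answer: 133407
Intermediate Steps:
C(f) = 1 + f + f² (C(f) = (f² + (2 - 1)*f) + 1 = (f² + 1*f) + 1 = (f² + f) + 1 = (f + f²) + 1 = 1 + f + f²)
(32 - 5)²*C(13) = (32 - 5)²*(1 + 13 + 13²) = 27²*(1 + 13 + 169) = 729*183 = 133407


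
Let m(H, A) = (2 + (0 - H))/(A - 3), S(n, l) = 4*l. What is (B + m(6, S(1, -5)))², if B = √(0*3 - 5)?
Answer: -2629/529 + 8*I*√5/23 ≈ -4.9698 + 0.77776*I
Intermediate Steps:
m(H, A) = (2 - H)/(-3 + A)
B = I*√5 (B = √(0 - 5) = √(-5) = I*√5 ≈ 2.2361*I)
(B + m(6, S(1, -5)))² = (I*√5 + (2 - 1*6)/(-3 + 4*(-5)))² = (I*√5 + (2 - 6)/(-3 - 20))² = (I*√5 - 4/(-23))² = (I*√5 - 1/23*(-4))² = (I*√5 + 4/23)² = (4/23 + I*√5)²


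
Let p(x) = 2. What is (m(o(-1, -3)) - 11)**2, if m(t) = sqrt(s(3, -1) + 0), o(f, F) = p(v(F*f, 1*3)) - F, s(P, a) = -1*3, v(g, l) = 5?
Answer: (11 - I*sqrt(3))**2 ≈ 118.0 - 38.105*I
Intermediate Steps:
s(P, a) = -3
o(f, F) = 2 - F
m(t) = I*sqrt(3) (m(t) = sqrt(-3 + 0) = sqrt(-3) = I*sqrt(3))
(m(o(-1, -3)) - 11)**2 = (I*sqrt(3) - 11)**2 = (-11 + I*sqrt(3))**2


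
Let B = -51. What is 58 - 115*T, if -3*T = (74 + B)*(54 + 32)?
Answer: 227644/3 ≈ 75881.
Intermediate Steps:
T = -1978/3 (T = -(74 - 51)*(54 + 32)/3 = -23*86/3 = -1/3*1978 = -1978/3 ≈ -659.33)
58 - 115*T = 58 - 115*(-1978/3) = 58 + 227470/3 = 227644/3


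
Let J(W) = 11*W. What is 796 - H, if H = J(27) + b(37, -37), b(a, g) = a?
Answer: 462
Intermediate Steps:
H = 334 (H = 11*27 + 37 = 297 + 37 = 334)
796 - H = 796 - 1*334 = 796 - 334 = 462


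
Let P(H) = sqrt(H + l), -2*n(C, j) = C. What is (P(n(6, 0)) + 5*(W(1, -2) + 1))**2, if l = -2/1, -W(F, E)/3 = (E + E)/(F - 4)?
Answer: (-15 + I*sqrt(5))**2 ≈ 220.0 - 67.082*I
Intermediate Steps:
n(C, j) = -C/2
W(F, E) = -6*E/(-4 + F) (W(F, E) = -3*(E + E)/(F - 4) = -3*2*E/(-4 + F) = -6*E/(-4 + F))
l = -2 (l = -2*1 = -2)
P(H) = sqrt(-2 + H) (P(H) = sqrt(H - 2) = sqrt(-2 + H))
(P(n(6, 0)) + 5*(W(1, -2) + 1))**2 = (sqrt(-2 - 1/2*6) + 5*(-6*(-2)/(-4 + 1) + 1))**2 = (sqrt(-2 - 3) + 5*(-6*(-2)/(-3) + 1))**2 = (sqrt(-5) + 5*(-6*(-2)*(-1/3) + 1))**2 = (I*sqrt(5) + 5*(-4 + 1))**2 = (I*sqrt(5) + 5*(-3))**2 = (I*sqrt(5) - 15)**2 = (-15 + I*sqrt(5))**2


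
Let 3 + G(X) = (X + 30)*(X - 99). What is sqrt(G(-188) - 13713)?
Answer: sqrt(31630) ≈ 177.85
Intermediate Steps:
G(X) = -3 + (-99 + X)*(30 + X) (G(X) = -3 + (X + 30)*(X - 99) = -3 + (30 + X)*(-99 + X) = -3 + (-99 + X)*(30 + X))
sqrt(G(-188) - 13713) = sqrt((-2973 + (-188)**2 - 69*(-188)) - 13713) = sqrt((-2973 + 35344 + 12972) - 13713) = sqrt(45343 - 13713) = sqrt(31630)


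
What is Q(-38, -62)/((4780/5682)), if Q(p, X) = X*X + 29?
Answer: 11003193/2390 ≈ 4603.8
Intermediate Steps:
Q(p, X) = 29 + X² (Q(p, X) = X² + 29 = 29 + X²)
Q(-38, -62)/((4780/5682)) = (29 + (-62)²)/((4780/5682)) = (29 + 3844)/((4780*(1/5682))) = 3873/(2390/2841) = 3873*(2841/2390) = 11003193/2390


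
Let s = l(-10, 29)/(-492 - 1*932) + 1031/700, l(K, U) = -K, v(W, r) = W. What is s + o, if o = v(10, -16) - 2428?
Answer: -301100157/124600 ≈ -2416.5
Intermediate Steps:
o = -2418 (o = 10 - 2428 = -2418)
s = 182643/124600 (s = (-1*(-10))/(-492 - 1*932) + 1031/700 = 10/(-492 - 932) + 1031*(1/700) = 10/(-1424) + 1031/700 = 10*(-1/1424) + 1031/700 = -5/712 + 1031/700 = 182643/124600 ≈ 1.4658)
s + o = 182643/124600 - 2418 = -301100157/124600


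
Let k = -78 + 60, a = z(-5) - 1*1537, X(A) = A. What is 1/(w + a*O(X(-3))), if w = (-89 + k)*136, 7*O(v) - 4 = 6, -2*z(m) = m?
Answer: -7/117209 ≈ -5.9722e-5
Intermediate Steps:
z(m) = -m/2
O(v) = 10/7 (O(v) = 4/7 + (⅐)*6 = 4/7 + 6/7 = 10/7)
a = -3069/2 (a = -½*(-5) - 1*1537 = 5/2 - 1537 = -3069/2 ≈ -1534.5)
k = -18
w = -14552 (w = (-89 - 18)*136 = -107*136 = -14552)
1/(w + a*O(X(-3))) = 1/(-14552 - 3069/2*10/7) = 1/(-14552 - 15345/7) = 1/(-117209/7) = -7/117209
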